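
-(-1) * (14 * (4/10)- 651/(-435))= 1029/145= 7.10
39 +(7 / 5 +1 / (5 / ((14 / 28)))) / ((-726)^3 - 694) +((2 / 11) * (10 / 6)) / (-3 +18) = 2956414703323 / 75766258260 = 39.02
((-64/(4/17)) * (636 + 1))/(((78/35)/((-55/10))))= 1282820/3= 427606.67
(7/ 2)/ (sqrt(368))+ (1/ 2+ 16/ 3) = 7 * sqrt(23)/ 184+ 35/ 6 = 6.02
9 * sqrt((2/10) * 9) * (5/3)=9 * sqrt(5)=20.12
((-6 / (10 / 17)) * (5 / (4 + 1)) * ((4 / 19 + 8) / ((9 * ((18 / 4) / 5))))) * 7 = -12376 / 171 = -72.37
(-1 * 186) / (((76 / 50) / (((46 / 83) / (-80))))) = 0.85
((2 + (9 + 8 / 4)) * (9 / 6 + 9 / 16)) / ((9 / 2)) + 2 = 191 / 24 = 7.96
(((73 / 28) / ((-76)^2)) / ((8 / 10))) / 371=365 / 240004352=0.00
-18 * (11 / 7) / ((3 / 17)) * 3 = -3366 / 7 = -480.86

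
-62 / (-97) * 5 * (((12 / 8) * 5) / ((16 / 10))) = 11625 / 776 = 14.98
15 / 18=5 / 6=0.83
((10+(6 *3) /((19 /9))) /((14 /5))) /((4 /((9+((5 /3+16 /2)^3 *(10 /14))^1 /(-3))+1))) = -25580500 /75411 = -339.21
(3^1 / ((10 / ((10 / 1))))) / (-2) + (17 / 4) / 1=11 / 4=2.75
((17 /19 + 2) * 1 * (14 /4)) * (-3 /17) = -1155 /646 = -1.79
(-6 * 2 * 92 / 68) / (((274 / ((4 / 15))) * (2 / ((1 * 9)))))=-0.07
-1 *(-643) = 643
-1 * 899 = -899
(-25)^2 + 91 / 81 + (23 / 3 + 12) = 52309 / 81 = 645.79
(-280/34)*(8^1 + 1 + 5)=-115.29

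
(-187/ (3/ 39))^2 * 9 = 53187849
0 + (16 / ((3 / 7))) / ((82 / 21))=392 / 41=9.56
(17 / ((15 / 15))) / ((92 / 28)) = 119 / 23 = 5.17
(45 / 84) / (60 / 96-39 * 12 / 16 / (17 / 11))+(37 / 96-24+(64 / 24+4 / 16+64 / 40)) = -159961441 / 8363040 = -19.13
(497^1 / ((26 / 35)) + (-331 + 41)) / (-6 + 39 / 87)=-285795 / 4186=-68.27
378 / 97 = 3.90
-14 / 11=-1.27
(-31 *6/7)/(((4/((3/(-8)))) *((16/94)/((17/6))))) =74307/1792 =41.47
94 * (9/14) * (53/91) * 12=269028/637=422.34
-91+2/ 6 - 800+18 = -2618/ 3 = -872.67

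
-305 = -305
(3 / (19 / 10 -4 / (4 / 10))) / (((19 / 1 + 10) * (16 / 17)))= -85 / 6264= -0.01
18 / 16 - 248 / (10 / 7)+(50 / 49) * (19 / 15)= -1006553 / 5880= -171.18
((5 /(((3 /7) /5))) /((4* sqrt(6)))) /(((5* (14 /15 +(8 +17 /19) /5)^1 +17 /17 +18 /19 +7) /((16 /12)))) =3325* sqrt(6) /23094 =0.35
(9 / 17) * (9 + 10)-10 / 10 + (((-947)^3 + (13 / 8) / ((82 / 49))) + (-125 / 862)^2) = -849278112.95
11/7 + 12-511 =-3482/7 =-497.43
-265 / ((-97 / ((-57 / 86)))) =-15105 / 8342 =-1.81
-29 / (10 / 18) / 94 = -261 / 470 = -0.56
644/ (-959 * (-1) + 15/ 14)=0.67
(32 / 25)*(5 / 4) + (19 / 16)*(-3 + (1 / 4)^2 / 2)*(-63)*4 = 569599 / 640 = 890.00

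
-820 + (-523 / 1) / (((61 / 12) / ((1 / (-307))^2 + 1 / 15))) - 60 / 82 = -827.59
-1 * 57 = -57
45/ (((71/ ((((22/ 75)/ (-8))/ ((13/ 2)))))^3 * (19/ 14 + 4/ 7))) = -9317/ 796159597837500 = -0.00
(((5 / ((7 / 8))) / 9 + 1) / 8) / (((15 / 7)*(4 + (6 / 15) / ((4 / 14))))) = 103 / 5832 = 0.02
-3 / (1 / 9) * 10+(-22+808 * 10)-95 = 7693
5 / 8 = 0.62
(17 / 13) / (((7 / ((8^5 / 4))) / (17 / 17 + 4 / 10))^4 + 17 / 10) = 382805968326492160 / 497647758824480433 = 0.77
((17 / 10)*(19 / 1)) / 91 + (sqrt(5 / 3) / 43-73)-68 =-127987 / 910 + sqrt(15) / 129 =-140.62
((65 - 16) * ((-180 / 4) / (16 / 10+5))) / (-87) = 1225 / 319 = 3.84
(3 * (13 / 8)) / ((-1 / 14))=-273 / 4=-68.25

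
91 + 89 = 180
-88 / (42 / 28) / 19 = -176 / 57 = -3.09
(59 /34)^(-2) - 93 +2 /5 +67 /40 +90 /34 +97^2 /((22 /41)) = 17447.01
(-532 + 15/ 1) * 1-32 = -549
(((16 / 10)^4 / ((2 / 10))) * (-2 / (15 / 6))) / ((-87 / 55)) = 180224 / 10875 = 16.57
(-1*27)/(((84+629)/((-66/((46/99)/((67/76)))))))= 4.74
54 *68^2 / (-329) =-249696 / 329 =-758.95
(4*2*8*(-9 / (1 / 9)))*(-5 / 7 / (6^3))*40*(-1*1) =-4800 / 7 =-685.71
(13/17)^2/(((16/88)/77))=143143/578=247.65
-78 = -78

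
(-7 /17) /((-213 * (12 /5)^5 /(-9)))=-21875 /100113408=-0.00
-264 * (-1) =264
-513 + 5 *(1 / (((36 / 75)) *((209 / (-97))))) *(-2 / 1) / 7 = -4490989 / 8778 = -511.62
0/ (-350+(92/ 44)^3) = 0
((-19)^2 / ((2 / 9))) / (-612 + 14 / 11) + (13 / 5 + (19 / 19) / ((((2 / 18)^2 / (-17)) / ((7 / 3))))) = -215853367 / 67180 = -3213.06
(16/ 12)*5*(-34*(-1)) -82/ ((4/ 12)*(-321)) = 73006/ 321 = 227.43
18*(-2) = -36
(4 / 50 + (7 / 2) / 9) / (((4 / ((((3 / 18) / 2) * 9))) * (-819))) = -211 / 1965600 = -0.00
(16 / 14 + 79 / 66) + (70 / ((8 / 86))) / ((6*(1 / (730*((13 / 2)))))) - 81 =549801643 / 924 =595023.42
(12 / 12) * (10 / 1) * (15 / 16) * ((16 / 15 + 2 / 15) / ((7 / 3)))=135 / 28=4.82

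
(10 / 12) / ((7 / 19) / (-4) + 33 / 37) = 7030 / 6747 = 1.04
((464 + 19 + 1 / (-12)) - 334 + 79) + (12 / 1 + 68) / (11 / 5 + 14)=232.85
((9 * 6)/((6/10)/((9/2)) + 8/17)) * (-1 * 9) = -61965/77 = -804.74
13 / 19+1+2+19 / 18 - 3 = 595 / 342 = 1.74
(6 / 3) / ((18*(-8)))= -1 / 72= -0.01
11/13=0.85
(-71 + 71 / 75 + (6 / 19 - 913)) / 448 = -1400401 / 638400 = -2.19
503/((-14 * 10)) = -3.59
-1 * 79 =-79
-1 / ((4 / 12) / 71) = -213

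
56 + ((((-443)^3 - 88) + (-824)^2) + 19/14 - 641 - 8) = -1207640149/14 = -86260010.64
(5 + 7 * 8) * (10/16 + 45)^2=126980.08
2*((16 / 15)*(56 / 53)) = 1792 / 795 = 2.25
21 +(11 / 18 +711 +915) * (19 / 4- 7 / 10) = 264351 / 40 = 6608.78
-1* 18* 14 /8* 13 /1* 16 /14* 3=-1404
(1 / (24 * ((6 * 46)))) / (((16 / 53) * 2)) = 53 / 211968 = 0.00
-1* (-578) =578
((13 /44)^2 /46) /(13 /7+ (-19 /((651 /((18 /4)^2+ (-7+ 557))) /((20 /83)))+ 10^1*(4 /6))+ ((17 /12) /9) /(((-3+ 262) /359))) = 3040815141 /7581794204072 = 0.00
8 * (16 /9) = 128 /9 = 14.22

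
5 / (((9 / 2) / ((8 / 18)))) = 40 / 81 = 0.49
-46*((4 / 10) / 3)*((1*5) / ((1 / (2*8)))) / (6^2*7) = -368 / 189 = -1.95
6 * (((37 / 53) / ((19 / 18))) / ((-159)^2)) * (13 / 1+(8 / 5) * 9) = 60828 / 14143315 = 0.00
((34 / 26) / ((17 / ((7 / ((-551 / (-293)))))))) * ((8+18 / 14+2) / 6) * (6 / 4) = 23147 / 28652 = 0.81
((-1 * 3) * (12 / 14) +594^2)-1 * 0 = 352833.43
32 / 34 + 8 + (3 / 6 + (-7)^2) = 1987 / 34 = 58.44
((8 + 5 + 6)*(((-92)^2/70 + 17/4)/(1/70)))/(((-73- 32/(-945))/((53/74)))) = -314625465/192548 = -1634.01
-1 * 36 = -36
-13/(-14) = 13/14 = 0.93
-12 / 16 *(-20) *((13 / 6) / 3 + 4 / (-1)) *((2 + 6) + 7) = -1475 / 2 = -737.50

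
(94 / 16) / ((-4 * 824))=-47 / 26368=-0.00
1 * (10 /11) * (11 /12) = 5 /6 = 0.83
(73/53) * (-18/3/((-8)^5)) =219/868352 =0.00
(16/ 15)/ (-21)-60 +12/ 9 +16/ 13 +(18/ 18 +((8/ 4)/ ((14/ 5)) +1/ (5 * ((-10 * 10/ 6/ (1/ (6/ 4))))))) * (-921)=-166766401/ 102375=-1628.98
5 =5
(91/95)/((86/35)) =637/1634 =0.39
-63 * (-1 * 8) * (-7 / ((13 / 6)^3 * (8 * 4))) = -23814 / 2197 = -10.84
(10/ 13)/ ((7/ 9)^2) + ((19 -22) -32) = -33.73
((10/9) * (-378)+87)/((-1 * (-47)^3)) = -333/103823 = -0.00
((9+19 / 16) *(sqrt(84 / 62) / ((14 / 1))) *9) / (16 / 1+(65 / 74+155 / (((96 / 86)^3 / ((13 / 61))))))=11442881664 *sqrt(1302) / 2200508318393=0.19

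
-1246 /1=-1246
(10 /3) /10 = 1 /3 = 0.33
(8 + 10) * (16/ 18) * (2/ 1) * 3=96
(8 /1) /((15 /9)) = 24 /5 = 4.80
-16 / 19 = -0.84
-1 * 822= -822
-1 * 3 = -3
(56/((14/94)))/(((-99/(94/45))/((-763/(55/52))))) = 1402308544/245025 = 5723.12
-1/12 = -0.08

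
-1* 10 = -10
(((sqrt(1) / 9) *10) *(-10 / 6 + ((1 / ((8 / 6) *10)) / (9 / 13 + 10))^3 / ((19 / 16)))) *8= -1020535042043 / 68886127350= -14.81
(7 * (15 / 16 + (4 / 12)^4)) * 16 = 106.38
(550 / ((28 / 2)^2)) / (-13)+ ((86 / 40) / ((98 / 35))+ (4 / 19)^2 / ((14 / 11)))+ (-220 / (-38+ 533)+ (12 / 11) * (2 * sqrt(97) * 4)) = 2357389 / 16556904+ 96 * sqrt(97) / 11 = 86.10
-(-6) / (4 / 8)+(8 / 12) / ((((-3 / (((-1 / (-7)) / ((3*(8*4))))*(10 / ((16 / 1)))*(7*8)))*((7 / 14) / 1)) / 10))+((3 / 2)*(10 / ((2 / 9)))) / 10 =500 / 27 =18.52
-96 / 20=-24 / 5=-4.80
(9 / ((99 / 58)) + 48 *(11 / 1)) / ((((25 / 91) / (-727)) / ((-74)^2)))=-2125109443912 / 275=-7727670705.13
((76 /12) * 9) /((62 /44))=1254 /31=40.45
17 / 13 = 1.31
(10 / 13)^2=100 / 169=0.59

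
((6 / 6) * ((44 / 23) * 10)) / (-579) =-440 / 13317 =-0.03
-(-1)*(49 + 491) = 540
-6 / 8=-3 / 4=-0.75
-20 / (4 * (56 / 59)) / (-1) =295 / 56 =5.27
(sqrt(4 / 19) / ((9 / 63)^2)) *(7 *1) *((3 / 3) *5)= 786.90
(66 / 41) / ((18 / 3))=11 / 41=0.27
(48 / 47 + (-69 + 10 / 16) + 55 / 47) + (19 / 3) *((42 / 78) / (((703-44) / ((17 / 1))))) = -638719249 / 9663576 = -66.10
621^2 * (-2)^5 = -12340512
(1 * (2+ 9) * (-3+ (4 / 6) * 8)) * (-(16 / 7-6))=286 / 3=95.33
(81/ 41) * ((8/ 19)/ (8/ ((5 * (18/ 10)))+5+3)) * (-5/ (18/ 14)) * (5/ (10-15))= 567/ 1558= 0.36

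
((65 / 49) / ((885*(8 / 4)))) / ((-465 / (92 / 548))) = -299 / 1105026930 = -0.00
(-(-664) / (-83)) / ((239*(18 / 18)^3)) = -8 / 239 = -0.03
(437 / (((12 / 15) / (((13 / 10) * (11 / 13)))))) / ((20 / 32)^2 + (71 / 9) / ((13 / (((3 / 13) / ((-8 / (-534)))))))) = 6499064 / 105329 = 61.70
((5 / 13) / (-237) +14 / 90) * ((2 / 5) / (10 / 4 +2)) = 28456 / 2079675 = 0.01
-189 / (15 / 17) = -1071 / 5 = -214.20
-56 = -56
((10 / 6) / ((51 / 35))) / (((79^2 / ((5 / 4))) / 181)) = 158375 / 3819492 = 0.04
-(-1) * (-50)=-50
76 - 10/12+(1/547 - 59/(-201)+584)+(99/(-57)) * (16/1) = 2639119085/4177986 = 631.67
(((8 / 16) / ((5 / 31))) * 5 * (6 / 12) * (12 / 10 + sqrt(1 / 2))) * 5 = 155 * sqrt(2) / 8 + 93 / 2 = 73.90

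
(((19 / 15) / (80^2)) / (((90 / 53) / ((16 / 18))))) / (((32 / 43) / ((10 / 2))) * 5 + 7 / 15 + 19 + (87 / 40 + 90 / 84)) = 303107 / 68629437000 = 0.00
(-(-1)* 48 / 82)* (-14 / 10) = -168 / 205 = -0.82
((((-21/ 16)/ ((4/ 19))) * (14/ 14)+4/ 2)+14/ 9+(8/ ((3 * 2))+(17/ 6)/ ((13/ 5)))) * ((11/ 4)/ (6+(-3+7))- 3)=0.70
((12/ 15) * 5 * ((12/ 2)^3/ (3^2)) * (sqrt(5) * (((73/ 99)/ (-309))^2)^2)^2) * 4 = 516134458812211840/ 255639604782139823085906567173838507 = 0.00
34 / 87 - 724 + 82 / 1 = -641.61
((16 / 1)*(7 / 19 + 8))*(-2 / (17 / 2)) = -10176 / 323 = -31.50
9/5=1.80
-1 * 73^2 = -5329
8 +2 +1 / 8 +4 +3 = 137 / 8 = 17.12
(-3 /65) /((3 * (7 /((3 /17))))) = -0.00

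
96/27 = 32/9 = 3.56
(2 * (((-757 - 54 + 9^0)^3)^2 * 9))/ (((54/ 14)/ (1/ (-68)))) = -329501125894500000/ 17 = -19382419170264705.88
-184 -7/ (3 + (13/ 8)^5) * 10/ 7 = -86733528/ 469597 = -184.70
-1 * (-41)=41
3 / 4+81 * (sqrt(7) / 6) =3 / 4+27 * sqrt(7) / 2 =36.47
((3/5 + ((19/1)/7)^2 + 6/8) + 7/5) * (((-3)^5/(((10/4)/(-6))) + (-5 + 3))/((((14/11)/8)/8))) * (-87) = -44118450288/1715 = -25725043.90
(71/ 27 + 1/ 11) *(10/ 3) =8080/ 891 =9.07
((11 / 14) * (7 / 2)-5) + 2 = -1 / 4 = -0.25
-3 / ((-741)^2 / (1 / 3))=-1 / 549081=-0.00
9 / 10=0.90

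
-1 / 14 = -0.07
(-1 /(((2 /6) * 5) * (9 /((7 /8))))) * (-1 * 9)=21 /40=0.52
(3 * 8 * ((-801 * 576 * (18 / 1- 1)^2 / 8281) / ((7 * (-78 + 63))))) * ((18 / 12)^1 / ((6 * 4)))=66668832 / 289835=230.02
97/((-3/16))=-1552/3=-517.33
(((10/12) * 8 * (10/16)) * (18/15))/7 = 5/7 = 0.71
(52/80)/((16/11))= 143/320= 0.45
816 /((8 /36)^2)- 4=16520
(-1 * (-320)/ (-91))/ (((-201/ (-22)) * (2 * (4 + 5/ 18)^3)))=-622080/ 253043791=-0.00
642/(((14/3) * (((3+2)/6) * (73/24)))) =138672/2555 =54.27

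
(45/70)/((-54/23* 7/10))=-115/294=-0.39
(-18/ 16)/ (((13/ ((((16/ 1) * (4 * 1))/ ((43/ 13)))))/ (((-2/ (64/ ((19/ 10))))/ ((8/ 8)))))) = 171/ 1720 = 0.10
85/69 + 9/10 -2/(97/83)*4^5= -117146273/66930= -1750.28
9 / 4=2.25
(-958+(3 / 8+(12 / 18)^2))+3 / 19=-1309207 / 1368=-957.02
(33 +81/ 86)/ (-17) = -2919/ 1462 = -2.00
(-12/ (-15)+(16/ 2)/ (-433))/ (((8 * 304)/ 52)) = 0.02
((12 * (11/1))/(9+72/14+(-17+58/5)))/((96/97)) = 37345/2448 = 15.26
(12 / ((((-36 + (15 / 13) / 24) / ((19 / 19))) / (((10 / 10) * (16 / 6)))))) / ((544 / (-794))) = 82576 / 63563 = 1.30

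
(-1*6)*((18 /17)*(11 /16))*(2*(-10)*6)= 8910 /17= 524.12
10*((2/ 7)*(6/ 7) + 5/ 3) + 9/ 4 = 21.37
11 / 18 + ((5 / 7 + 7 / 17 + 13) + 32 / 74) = 1202251 / 79254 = 15.17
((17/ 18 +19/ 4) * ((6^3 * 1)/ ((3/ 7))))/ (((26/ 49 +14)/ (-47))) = -3304805/ 356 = -9283.16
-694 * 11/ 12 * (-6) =3817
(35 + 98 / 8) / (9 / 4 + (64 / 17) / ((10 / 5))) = 3213 / 281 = 11.43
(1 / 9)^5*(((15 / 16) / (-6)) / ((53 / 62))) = -155 / 50073552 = -0.00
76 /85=0.89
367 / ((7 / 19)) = 6973 / 7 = 996.14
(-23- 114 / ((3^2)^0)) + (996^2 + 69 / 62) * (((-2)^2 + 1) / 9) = 102482953 / 186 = 550983.62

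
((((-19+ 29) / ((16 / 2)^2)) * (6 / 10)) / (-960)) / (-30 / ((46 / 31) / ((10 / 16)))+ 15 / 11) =253 / 29203200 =0.00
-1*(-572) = 572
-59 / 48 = -1.23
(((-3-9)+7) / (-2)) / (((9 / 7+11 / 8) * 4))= 35 / 149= 0.23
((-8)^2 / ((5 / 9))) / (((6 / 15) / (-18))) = -5184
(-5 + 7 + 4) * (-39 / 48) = -39 / 8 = -4.88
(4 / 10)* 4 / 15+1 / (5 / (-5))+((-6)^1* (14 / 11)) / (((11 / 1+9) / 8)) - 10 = -11507 / 825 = -13.95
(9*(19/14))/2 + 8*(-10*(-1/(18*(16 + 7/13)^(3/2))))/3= 104*sqrt(2795)/249615 + 171/28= 6.13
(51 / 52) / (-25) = -51 / 1300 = -0.04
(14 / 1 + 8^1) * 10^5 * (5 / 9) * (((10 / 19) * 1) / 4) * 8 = 220000000 / 171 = 1286549.71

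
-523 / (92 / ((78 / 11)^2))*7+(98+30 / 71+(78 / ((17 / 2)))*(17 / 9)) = -1117447505 / 592779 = -1885.10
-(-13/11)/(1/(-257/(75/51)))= -56797/275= -206.53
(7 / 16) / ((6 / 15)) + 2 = 99 / 32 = 3.09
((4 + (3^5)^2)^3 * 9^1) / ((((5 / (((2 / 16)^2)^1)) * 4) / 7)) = 10135763679326.76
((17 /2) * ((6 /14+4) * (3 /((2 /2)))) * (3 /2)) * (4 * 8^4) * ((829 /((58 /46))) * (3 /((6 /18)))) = 3333787766784 /203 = 16422599836.37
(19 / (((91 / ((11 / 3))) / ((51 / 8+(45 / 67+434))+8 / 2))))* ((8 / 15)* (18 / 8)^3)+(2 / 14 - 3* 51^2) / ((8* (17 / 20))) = 922.35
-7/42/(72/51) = -17/144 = -0.12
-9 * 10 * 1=-90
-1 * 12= -12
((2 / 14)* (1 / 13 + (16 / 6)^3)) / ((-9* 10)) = -6683 / 221130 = -0.03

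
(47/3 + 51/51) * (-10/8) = -125/6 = -20.83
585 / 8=73.12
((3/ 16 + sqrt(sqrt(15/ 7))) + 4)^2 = (16 * 15^(1/ 4) * 7^(3/ 4) + 469)^2/ 12544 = 29.13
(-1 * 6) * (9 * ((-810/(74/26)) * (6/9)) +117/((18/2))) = 376194/37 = 10167.41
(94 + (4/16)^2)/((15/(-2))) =-301/24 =-12.54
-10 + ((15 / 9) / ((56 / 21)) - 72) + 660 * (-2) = -11211 / 8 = -1401.38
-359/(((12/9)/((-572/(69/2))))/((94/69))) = 9651356/1587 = 6081.51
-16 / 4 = -4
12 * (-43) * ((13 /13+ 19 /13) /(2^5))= -516 /13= -39.69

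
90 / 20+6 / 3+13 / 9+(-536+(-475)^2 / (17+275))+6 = 658663 / 2628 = 250.63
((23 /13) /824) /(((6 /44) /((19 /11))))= 437 /16068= 0.03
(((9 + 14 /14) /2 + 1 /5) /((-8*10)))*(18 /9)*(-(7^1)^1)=91 /100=0.91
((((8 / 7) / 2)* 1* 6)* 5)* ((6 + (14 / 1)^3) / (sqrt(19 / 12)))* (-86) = -56760000* sqrt(57) / 133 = -3222019.57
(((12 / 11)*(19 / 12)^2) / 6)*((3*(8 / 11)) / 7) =361 / 2541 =0.14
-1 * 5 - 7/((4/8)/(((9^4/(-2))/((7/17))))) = 111532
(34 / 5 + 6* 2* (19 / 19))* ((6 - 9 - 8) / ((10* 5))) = -517 / 125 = -4.14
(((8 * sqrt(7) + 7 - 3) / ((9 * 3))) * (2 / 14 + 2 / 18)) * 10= 640 / 1701 + 1280 * sqrt(7) / 1701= 2.37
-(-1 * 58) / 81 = 0.72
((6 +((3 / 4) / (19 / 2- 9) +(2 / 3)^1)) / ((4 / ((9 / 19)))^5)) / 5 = 0.00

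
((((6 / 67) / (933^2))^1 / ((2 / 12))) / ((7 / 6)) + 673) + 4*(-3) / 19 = 579501453931 / 861880831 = 672.37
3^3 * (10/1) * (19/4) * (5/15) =855/2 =427.50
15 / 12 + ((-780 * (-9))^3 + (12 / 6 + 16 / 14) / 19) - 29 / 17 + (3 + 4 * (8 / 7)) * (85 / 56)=43802603628746337 / 126616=345948408011.20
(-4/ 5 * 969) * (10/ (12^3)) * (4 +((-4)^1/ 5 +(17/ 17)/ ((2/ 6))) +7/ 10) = -7429/ 240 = -30.95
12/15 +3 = 19/5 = 3.80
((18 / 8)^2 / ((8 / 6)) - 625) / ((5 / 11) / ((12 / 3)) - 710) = 437327 / 499760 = 0.88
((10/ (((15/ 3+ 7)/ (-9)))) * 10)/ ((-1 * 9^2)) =25/ 27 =0.93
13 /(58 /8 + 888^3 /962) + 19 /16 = 719170107 /605607824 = 1.19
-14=-14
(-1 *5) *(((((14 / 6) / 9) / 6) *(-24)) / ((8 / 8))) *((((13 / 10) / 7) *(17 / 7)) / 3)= 442 / 567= 0.78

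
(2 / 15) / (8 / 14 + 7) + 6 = 4784 / 795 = 6.02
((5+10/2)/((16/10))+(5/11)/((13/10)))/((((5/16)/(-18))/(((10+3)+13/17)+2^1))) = -14568480/2431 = -5992.79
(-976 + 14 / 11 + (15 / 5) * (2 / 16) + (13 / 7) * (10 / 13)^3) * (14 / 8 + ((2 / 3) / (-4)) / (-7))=-15100549381 / 8744736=-1726.82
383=383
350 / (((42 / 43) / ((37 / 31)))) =39775 / 93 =427.69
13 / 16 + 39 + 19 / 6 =2063 / 48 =42.98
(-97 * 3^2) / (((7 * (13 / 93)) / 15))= -1217835 / 91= -13382.80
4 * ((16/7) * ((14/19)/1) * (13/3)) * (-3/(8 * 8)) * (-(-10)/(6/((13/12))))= -845/342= -2.47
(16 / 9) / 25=16 / 225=0.07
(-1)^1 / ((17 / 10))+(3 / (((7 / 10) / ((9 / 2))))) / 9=185 / 119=1.55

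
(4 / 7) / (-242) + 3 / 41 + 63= 2190260 / 34727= 63.07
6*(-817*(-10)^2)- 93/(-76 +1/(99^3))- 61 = -36153090882896/73742723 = -490259.78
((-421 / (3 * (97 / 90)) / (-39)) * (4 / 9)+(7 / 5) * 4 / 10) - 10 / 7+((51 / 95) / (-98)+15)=15.61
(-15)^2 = 225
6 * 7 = 42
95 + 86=181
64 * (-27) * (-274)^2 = -129731328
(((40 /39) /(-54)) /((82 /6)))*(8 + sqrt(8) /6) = -160 /14391 - 20*sqrt(2) /43173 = -0.01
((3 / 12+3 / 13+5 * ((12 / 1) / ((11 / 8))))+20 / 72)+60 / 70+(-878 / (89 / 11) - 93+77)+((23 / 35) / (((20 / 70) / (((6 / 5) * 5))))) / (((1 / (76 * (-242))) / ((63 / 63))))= -253888.86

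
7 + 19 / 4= 11.75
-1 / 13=-0.08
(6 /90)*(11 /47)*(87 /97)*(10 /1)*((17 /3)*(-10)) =-108460 /13677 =-7.93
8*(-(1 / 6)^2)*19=-38 / 9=-4.22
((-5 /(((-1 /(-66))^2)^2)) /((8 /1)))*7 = -83014470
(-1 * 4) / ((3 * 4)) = -1 / 3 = -0.33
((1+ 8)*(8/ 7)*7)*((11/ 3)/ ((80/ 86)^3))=2623731/ 8000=327.97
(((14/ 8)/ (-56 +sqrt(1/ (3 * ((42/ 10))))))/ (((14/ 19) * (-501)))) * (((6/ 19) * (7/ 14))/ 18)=sqrt(35)/ 1583665008 +49/ 65986042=0.00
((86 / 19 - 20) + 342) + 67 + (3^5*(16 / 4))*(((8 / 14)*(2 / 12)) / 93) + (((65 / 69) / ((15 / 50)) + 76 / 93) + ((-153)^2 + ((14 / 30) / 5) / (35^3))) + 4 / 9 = 444481059746891 / 18669459375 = 23807.92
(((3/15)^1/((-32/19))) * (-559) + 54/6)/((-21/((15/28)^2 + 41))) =-55771787/376320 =-148.20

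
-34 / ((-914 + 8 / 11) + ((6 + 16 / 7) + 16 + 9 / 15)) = 13090 / 342029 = 0.04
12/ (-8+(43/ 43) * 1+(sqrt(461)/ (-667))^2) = -2669334/ 1556881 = -1.71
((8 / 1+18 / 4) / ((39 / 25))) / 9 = 625 / 702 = 0.89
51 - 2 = 49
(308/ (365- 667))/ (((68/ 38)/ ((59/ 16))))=-2.10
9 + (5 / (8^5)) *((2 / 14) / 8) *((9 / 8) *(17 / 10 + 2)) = 264241485 / 29360128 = 9.00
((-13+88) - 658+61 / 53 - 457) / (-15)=18353 / 265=69.26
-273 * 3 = -819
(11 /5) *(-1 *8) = -88 /5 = -17.60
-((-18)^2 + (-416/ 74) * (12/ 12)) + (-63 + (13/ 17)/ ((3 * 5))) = -3597824/ 9435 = -381.33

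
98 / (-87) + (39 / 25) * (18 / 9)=4336 / 2175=1.99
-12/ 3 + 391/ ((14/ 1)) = 335/ 14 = 23.93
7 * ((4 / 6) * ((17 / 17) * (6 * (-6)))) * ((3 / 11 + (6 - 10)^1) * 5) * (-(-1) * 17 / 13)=585480 / 143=4094.27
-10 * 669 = -6690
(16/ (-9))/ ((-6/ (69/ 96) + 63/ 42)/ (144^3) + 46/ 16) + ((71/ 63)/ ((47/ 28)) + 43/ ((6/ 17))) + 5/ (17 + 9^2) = 110895429039425/ 909445646907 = 121.94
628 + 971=1599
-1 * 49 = -49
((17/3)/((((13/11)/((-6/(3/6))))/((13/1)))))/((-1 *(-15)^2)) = 748/225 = 3.32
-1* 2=-2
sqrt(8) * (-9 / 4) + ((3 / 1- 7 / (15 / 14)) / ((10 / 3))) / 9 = -9 * sqrt(2) / 2- 53 / 450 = -6.48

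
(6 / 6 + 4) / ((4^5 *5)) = 1 / 1024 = 0.00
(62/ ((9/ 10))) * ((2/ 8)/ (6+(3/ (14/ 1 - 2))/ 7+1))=4340/ 1773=2.45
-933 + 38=-895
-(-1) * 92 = 92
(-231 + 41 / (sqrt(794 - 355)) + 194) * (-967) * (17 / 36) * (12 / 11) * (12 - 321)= -5394154.78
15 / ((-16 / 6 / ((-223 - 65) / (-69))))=-540 / 23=-23.48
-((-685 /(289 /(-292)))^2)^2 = -1600640096006400160000 /6975757441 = -229457533399.69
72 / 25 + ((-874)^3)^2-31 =11143166108197133697 / 25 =445726644327885347.88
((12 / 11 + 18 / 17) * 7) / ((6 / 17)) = 469 / 11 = 42.64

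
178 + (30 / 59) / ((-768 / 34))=672043 / 3776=177.98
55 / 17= 3.24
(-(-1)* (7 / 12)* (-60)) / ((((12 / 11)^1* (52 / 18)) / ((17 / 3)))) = -62.93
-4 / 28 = -1 / 7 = -0.14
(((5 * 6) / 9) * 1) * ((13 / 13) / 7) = 10 / 21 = 0.48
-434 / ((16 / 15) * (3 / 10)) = -5425 / 4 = -1356.25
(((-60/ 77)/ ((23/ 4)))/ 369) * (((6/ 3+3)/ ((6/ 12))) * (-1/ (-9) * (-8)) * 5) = 32000/ 1960497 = 0.02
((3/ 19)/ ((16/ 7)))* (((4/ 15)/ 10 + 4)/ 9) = 1057/ 34200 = 0.03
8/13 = 0.62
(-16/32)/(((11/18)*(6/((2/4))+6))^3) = -1/2662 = -0.00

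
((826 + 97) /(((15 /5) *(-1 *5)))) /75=-923 /1125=-0.82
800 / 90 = 80 / 9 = 8.89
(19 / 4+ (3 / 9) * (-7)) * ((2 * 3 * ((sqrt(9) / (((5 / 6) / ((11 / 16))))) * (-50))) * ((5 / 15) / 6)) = -1595 / 16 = -99.69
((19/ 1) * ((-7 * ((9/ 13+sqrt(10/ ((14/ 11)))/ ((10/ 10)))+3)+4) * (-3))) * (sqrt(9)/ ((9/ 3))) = 57 * sqrt(385)+16188/ 13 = 2363.65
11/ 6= 1.83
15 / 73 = 0.21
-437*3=-1311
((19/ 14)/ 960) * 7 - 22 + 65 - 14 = 55699/ 1920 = 29.01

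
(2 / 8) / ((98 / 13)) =13 / 392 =0.03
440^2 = 193600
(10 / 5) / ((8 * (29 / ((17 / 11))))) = 17 / 1276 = 0.01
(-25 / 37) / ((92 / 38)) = -0.28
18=18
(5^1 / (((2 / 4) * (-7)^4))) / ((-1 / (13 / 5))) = -26 / 2401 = -0.01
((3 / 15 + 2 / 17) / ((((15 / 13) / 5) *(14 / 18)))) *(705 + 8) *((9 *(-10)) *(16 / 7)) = -216227232 / 833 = -259576.51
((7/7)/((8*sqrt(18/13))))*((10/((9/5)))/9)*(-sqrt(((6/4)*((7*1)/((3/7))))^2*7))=-1225*sqrt(182)/3888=-4.25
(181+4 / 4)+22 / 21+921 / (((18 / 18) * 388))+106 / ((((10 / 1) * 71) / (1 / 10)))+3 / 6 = 2689140347 / 14462700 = 185.94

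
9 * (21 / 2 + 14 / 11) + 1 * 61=3673 / 22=166.95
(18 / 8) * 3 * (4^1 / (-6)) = -9 / 2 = -4.50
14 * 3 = 42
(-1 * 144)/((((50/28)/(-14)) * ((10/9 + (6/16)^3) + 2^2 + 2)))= 130056192/825275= 157.59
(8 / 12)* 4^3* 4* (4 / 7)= 2048 / 21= 97.52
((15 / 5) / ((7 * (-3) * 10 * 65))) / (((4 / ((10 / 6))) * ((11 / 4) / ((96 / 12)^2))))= -32 / 15015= -0.00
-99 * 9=-891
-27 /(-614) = 27 /614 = 0.04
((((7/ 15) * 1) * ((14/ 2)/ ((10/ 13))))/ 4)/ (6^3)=637/ 129600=0.00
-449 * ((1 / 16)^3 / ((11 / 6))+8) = -80921923 / 22528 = -3592.06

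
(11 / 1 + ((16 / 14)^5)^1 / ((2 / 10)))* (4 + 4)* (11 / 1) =1825.85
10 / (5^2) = 0.40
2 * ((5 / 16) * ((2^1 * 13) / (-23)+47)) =5275 / 184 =28.67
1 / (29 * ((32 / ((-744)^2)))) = 17298 / 29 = 596.48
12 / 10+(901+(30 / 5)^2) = 4691 / 5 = 938.20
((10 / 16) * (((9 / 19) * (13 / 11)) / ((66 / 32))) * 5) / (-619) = -0.00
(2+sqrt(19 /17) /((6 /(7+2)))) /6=sqrt(323) /68+1 /3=0.60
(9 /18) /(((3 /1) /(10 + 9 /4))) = 49 /24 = 2.04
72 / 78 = 12 / 13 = 0.92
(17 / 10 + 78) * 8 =637.60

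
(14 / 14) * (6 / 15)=2 / 5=0.40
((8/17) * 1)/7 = 8/119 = 0.07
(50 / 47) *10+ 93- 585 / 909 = 488916 / 4747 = 102.99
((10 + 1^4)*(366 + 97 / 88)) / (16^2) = 32305 / 2048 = 15.77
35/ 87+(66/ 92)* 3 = 10223/ 4002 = 2.55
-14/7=-2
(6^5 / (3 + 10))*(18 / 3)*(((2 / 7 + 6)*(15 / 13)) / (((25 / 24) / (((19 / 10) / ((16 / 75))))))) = 222552.67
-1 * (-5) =5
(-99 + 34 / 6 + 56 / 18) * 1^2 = -812 / 9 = -90.22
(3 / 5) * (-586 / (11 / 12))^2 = 148347072 / 605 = 245201.77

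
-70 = -70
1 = 1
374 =374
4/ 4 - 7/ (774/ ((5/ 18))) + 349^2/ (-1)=-1696917635/ 13932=-121800.00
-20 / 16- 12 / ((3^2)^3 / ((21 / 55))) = -22387 / 17820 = -1.26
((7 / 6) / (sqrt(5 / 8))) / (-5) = -7 *sqrt(10) / 75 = -0.30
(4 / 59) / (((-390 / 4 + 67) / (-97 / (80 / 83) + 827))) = -58109 / 35990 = -1.61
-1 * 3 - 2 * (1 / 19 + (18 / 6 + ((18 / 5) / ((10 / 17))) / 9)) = -10.47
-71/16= -4.44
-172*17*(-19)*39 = 2166684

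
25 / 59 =0.42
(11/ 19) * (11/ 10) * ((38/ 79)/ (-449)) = -121/ 177355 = -0.00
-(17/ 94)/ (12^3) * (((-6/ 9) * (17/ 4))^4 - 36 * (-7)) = -6971921/ 210511872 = -0.03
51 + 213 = 264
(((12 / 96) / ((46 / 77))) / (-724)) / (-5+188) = -77 / 48757056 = -0.00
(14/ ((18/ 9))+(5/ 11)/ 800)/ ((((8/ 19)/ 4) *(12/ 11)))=60.96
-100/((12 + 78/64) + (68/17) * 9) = -128/63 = -2.03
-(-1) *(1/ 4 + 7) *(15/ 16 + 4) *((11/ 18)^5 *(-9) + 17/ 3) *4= 2356699007/ 3359232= 701.56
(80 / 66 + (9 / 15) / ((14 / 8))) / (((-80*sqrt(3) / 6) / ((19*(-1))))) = 8531*sqrt(3) / 11550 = 1.28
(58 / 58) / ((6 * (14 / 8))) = 2 / 21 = 0.10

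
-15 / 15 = -1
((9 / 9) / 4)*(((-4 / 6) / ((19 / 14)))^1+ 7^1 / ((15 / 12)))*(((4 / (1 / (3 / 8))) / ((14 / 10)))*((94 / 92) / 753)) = 611 / 329061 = 0.00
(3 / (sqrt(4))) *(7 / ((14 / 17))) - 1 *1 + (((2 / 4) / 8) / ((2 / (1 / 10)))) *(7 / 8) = 30087 / 2560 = 11.75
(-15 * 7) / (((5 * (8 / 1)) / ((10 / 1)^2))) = -525 / 2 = -262.50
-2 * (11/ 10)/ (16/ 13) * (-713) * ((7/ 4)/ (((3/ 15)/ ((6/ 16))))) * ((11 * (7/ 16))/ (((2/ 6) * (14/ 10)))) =353287935/ 8192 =43125.97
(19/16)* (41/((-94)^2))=779/141376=0.01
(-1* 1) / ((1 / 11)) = -11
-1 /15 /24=-1 /360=-0.00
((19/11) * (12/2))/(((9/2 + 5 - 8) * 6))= 38/33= 1.15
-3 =-3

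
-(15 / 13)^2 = -225 / 169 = -1.33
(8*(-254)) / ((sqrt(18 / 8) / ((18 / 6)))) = -4064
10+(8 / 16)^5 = 321 / 32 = 10.03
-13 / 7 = -1.86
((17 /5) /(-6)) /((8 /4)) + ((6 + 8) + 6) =1183 /60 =19.72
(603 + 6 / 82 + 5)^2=621554761 / 1681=369752.98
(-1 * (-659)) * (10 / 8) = 3295 / 4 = 823.75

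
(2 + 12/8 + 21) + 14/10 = 259/10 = 25.90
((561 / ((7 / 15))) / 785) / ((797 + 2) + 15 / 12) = 204 / 106603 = 0.00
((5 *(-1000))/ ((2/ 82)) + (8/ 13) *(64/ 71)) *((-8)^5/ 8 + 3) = 774454899384/ 923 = 839062729.56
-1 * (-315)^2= -99225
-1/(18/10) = -5/9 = -0.56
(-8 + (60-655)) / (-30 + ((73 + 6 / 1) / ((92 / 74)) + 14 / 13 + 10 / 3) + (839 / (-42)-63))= 1262079 / 94232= 13.39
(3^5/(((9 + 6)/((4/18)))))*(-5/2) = -9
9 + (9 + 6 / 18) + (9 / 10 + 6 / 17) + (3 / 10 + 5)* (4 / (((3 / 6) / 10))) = 226229 / 510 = 443.59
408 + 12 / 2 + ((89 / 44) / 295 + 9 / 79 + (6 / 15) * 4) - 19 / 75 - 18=6113566049 / 15381300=397.47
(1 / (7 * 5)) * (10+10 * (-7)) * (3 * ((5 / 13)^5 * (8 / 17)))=-900000 / 44183867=-0.02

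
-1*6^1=-6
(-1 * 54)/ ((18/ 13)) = -39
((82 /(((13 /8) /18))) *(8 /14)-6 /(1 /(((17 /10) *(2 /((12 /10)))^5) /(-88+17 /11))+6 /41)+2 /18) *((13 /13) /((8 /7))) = 1297062255509 /2846746656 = 455.63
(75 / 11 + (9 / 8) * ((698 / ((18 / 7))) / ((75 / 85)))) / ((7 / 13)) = 6055933 / 9240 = 655.40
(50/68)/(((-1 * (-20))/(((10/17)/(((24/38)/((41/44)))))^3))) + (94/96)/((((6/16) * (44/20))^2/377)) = 6668171639366275/12294120148992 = 542.39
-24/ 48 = -1/ 2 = -0.50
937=937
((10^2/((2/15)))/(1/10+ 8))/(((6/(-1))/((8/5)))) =-2000/81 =-24.69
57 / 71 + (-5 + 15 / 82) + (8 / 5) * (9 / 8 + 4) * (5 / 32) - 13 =-1465561 / 93152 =-15.73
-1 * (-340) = 340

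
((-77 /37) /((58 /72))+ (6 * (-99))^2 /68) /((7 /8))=756809064 /127687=5927.06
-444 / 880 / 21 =-37 / 1540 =-0.02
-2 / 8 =-1 / 4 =-0.25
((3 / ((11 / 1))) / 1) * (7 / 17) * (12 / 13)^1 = 252 / 2431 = 0.10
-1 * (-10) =10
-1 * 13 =-13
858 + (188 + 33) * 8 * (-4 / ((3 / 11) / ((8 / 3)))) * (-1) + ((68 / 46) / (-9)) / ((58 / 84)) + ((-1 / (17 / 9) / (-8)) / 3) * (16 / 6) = 7144209389 / 102051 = 70006.27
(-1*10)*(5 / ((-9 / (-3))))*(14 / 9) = -700 / 27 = -25.93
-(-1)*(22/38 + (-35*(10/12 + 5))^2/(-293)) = -28395847/200412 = -141.69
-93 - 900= -993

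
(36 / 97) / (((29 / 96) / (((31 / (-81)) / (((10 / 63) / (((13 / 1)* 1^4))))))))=-541632 / 14065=-38.51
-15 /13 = -1.15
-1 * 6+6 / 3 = -4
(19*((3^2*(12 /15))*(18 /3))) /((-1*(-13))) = 4104 /65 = 63.14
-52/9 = -5.78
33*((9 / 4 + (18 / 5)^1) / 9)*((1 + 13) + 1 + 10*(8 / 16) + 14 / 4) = 20163 / 40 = 504.08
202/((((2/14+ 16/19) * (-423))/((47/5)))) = -4.56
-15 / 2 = -7.50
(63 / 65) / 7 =9 / 65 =0.14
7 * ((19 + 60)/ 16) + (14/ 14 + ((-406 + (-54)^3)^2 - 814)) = 398766977945/ 16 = 24922936121.56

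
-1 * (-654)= 654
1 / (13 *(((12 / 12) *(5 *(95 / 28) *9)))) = 28 / 55575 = 0.00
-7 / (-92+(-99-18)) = 7 / 209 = 0.03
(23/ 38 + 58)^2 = 3434.58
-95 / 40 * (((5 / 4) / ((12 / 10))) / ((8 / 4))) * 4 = -475 / 96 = -4.95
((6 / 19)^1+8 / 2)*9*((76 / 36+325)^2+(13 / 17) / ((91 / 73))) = 84574397954 / 20349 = 4156194.31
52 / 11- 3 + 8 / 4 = 41 / 11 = 3.73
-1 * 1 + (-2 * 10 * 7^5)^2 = 112990099599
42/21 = 2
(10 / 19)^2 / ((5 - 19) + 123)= 100 / 39349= 0.00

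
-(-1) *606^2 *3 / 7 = 1101708 / 7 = 157386.86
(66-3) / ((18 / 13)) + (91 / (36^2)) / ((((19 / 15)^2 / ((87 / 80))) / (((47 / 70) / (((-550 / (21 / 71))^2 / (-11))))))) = 1165837310035307 / 25622798080000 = 45.50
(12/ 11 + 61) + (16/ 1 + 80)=1739/ 11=158.09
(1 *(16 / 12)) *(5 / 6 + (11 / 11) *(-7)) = -74 / 9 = -8.22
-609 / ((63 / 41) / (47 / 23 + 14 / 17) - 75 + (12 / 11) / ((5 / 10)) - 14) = 307892739 / 43621792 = 7.06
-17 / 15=-1.13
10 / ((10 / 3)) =3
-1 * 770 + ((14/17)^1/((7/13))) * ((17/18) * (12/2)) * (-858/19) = -22066/19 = -1161.37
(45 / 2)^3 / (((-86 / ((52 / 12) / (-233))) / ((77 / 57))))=10135125 / 3045776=3.33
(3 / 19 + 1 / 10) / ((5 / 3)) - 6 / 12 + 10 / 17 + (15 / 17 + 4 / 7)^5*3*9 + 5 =180.57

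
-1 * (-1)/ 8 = 1/ 8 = 0.12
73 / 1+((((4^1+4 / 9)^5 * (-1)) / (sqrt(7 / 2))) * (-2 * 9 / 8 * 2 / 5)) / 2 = 73+5120000 * sqrt(14) / 45927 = 490.12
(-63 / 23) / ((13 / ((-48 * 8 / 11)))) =24192 / 3289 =7.36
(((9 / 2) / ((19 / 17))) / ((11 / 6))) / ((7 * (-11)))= -0.03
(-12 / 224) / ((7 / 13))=-39 / 392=-0.10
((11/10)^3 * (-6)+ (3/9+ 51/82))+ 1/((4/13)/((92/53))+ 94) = -12157253351/1731778500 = -7.02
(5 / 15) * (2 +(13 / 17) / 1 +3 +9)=251 / 51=4.92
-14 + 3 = -11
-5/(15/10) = -10/3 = -3.33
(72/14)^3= 46656/343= 136.02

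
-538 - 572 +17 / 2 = -1101.50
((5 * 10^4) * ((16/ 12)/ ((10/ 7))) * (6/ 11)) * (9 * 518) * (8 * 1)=10442880000/ 11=949352727.27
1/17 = 0.06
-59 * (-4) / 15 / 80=59 / 300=0.20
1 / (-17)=-1 / 17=-0.06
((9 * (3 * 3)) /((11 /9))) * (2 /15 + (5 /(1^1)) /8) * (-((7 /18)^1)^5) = -0.45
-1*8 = -8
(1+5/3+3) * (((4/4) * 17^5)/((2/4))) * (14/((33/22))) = 1351703864/9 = 150189318.22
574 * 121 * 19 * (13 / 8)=8577569 / 4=2144392.25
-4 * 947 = -3788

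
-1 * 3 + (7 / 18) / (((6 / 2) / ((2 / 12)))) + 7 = 4.02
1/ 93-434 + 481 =4372/ 93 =47.01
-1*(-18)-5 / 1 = 13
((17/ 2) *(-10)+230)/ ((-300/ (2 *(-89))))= 2581/ 30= 86.03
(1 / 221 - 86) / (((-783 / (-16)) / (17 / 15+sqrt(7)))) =-101360 * sqrt(7) / 57681 - 20272 / 10179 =-6.64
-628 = -628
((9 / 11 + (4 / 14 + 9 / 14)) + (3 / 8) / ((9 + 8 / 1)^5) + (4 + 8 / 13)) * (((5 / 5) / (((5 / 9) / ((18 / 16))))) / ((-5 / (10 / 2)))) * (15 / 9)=-1953149690853 / 90961718848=-21.47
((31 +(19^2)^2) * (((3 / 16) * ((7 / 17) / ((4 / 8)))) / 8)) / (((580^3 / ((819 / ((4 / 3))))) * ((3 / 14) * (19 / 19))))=980841771 / 26535232000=0.04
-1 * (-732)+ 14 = 746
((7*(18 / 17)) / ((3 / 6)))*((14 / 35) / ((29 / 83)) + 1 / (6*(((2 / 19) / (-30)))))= -1693818 / 2465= -687.15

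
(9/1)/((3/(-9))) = -27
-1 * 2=-2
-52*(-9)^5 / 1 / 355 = 3070548 / 355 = 8649.43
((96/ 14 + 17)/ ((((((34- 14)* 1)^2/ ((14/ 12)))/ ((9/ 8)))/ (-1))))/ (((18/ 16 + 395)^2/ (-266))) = 66633/ 502128050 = 0.00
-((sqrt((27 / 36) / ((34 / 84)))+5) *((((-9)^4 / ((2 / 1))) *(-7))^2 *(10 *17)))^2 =-1726362599228944685264025 / 8 - 28363021893137097786375 *sqrt(238) / 4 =-325186172497440088127705.00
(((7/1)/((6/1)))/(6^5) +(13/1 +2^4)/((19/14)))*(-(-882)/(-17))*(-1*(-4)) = -928180981/209304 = -4434.61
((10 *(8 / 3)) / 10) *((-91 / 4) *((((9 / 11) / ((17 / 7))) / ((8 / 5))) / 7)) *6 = -4095 / 374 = -10.95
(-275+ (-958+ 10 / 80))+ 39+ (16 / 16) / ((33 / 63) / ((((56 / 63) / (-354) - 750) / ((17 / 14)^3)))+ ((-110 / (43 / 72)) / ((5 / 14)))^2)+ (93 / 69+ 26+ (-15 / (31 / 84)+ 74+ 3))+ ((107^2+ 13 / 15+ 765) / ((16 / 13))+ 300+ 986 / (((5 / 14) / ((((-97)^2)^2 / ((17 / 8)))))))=269238319016865203006045387996527 / 2340851626579138917264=115017250969.61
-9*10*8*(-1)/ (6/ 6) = 720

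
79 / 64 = 1.23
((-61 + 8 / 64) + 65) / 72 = 11 / 192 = 0.06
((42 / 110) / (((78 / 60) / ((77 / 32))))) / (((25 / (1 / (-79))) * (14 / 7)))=-147 / 821600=-0.00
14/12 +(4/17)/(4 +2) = 1.21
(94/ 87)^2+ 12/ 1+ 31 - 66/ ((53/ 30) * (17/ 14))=91394323/ 6819669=13.40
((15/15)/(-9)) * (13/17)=-13/153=-0.08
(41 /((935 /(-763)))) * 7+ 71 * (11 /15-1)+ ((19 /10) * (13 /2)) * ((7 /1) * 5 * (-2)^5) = -39508811 /2805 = -14085.14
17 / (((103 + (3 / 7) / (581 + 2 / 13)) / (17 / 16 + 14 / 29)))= 644615265 / 2527498016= 0.26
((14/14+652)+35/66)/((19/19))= 43133/66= 653.53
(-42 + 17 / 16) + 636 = 9521 / 16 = 595.06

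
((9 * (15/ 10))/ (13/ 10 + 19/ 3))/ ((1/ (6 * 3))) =7290/ 229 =31.83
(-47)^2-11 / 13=28706 / 13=2208.15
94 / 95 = 0.99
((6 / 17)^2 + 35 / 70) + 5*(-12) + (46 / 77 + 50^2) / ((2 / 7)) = 55268285 / 6358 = 8692.72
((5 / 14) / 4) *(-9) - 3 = -213 / 56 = -3.80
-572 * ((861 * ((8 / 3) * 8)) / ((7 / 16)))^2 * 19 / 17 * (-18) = 344817867423744 / 17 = 20283403966102.59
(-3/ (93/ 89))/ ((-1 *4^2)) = 89/ 496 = 0.18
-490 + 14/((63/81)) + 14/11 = -470.73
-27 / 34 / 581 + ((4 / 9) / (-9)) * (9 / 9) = -81203 / 1600074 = -0.05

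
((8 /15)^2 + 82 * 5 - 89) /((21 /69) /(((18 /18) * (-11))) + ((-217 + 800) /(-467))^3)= -1862701995871871 /11440399624200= -162.82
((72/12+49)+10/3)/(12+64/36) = 525/124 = 4.23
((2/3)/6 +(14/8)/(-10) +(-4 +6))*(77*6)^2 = 4132513/10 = 413251.30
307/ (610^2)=307/ 372100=0.00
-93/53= -1.75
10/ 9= 1.11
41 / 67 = 0.61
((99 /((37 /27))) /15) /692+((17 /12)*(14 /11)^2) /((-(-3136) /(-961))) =-517690757 /743540160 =-0.70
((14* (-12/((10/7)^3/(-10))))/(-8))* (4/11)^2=-28812/3025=-9.52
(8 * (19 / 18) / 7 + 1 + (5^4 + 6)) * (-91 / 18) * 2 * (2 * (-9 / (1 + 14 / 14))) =518596 / 9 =57621.78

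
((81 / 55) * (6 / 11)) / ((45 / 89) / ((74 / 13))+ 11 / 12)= 19204776 / 24038465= 0.80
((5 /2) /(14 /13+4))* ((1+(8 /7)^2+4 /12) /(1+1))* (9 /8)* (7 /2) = 6305 /2464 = 2.56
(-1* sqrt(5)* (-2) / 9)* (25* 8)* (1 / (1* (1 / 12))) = 1600* sqrt(5) / 3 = 1192.57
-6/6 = -1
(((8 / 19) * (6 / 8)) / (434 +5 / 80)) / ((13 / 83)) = 0.00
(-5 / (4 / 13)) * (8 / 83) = -130 / 83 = -1.57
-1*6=-6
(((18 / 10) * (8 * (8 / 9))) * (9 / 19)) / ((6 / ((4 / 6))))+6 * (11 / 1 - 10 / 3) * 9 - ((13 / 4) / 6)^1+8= 962461 / 2280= 422.13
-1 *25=-25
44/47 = 0.94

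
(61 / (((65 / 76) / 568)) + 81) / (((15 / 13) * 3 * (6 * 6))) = 2638513 / 8100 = 325.74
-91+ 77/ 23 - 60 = -3396/ 23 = -147.65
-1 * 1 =-1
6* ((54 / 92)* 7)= 567 / 23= 24.65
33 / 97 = 0.34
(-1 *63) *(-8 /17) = 504 /17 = 29.65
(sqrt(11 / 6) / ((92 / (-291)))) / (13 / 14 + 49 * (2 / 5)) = -3395 * sqrt(66) / 132204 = -0.21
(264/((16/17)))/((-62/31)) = -561/4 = -140.25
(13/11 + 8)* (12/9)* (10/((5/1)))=808/33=24.48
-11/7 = -1.57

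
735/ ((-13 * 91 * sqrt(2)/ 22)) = -1155 * sqrt(2)/ 169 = -9.67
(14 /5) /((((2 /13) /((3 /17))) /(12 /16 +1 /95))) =4641 /1900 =2.44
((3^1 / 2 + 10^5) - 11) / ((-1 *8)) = -199981 / 16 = -12498.81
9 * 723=6507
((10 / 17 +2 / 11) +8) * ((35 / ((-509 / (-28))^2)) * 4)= 180006400 / 48448147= 3.72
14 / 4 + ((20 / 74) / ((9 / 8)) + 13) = 11149 / 666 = 16.74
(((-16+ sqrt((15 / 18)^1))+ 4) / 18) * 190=-380 / 3+ 95 * sqrt(30) / 54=-117.03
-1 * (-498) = 498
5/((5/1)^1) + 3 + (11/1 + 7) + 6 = 28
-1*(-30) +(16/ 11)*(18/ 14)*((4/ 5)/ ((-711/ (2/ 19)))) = 17336422/ 577885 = 30.00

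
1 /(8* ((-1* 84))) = -1 /672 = -0.00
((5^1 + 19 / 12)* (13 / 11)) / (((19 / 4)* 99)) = 1027 / 62073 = 0.02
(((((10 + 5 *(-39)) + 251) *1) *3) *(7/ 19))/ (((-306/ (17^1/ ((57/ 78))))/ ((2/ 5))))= -4004/ 1805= -2.22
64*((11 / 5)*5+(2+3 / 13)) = 11008 / 13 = 846.77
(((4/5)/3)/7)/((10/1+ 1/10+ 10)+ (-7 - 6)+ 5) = 8/2541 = 0.00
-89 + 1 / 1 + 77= -11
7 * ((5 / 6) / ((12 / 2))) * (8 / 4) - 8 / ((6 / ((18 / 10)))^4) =10573 / 5625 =1.88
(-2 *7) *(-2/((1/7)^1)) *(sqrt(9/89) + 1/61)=196/61 + 588 *sqrt(89)/89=65.54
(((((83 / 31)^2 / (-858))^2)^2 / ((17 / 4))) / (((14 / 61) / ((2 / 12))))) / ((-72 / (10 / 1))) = -686949130802407505 / 5940368943995998419515479872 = -0.00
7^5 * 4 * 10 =672280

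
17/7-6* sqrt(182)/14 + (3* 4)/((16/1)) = 89/28-3* sqrt(182)/7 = -2.60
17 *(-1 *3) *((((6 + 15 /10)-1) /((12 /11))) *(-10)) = 12155 /4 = 3038.75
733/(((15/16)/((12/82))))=23456/205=114.42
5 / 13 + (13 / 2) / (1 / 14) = 1188 / 13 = 91.38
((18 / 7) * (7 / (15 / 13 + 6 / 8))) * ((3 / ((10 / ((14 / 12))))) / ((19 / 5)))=182 / 209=0.87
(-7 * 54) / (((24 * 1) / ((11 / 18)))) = -77 / 8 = -9.62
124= 124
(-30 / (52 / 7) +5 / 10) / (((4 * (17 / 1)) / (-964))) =11086 / 221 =50.16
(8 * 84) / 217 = 3.10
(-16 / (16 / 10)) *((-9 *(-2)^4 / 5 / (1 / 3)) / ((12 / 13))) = 936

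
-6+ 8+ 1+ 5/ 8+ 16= 157/ 8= 19.62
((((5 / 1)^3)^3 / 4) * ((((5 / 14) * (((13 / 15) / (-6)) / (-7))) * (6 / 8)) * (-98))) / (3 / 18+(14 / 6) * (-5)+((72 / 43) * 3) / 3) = 16796875 / 624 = 26918.07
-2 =-2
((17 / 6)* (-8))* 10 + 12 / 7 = -4724 / 21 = -224.95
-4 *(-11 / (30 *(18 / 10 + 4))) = 22 / 87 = 0.25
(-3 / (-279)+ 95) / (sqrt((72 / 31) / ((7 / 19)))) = 2209 * sqrt(8246) / 5301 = 37.84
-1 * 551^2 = -303601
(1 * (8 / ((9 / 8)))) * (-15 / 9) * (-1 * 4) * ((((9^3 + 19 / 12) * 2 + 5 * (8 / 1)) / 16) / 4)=90070 / 81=1111.98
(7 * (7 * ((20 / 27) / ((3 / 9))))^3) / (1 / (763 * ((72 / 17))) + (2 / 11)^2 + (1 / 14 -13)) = -2026674496000 / 991876509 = -2043.27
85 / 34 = 2.50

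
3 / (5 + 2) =3 / 7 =0.43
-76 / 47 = -1.62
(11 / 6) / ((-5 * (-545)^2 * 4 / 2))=-11 / 17821500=-0.00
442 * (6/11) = 241.09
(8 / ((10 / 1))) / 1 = 4 / 5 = 0.80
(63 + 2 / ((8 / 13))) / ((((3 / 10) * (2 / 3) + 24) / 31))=41075 / 484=84.87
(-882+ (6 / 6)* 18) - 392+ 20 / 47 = -59012 / 47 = -1255.57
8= 8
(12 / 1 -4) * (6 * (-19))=-912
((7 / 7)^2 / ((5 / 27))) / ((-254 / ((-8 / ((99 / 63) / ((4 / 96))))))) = 63 / 13970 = 0.00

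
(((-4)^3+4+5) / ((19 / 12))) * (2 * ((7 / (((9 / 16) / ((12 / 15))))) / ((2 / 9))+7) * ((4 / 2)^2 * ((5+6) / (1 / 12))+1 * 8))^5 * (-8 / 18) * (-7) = -2032747590822127533194347544576 / 35625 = -57059581496761474615981690.00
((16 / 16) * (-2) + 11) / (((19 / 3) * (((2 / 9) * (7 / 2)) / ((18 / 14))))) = 2187 / 931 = 2.35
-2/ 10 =-1/ 5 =-0.20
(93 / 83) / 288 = 0.00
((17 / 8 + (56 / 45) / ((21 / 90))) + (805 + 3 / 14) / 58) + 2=113719 / 4872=23.34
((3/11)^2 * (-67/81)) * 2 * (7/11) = -938/11979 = -0.08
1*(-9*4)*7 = -252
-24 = -24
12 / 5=2.40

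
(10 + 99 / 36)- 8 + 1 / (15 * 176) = 12541 / 2640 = 4.75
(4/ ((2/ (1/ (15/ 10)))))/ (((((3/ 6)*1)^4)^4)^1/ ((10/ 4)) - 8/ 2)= -655360/ 1966077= -0.33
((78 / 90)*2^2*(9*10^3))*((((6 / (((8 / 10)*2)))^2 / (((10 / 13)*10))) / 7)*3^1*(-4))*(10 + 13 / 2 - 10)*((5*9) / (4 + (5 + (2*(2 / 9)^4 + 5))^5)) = -2433984381109568113469501625 / 8531480316513312140461052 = -285.29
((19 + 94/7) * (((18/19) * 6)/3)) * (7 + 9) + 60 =138732/133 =1043.10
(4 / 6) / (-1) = -2 / 3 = -0.67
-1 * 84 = -84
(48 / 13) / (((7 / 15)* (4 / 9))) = 17.80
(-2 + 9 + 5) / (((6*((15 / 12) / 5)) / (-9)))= -72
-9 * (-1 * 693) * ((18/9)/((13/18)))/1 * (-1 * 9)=-2020788/13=-155445.23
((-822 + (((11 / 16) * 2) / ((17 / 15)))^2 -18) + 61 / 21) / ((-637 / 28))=324569459 / 8836464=36.73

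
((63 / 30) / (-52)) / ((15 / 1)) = -7 / 2600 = -0.00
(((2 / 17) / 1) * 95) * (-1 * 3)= -570 / 17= -33.53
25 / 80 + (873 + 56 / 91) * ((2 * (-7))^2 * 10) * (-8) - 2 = -2849244511 / 208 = -13698290.92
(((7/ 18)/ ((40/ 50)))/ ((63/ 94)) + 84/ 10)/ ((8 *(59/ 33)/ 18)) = 162613/ 14160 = 11.48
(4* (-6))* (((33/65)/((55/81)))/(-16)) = 729/650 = 1.12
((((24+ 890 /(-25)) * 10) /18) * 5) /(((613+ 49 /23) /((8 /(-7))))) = 13340 /222831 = 0.06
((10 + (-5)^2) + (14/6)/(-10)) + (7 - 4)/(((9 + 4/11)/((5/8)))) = 432191/12360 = 34.97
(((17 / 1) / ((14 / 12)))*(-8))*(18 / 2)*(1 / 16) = -459 / 7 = -65.57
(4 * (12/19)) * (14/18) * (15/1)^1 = 560/19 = 29.47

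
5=5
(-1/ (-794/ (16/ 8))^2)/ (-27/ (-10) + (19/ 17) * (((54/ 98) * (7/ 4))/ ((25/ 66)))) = -2975/ 2600075673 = -0.00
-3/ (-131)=3/ 131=0.02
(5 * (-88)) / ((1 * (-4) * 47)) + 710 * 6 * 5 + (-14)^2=1010422 / 47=21498.34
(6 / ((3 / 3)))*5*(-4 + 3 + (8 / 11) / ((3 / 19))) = 1190 / 11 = 108.18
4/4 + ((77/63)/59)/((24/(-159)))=3665/4248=0.86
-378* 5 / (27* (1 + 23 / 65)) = -2275 / 44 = -51.70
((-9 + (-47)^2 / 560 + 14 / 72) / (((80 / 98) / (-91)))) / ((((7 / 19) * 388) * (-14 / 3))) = -6051253 / 7449600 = -0.81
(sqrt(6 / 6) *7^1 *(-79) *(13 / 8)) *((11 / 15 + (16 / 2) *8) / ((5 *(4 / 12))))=-6980519 / 200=-34902.60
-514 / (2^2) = -128.50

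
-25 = -25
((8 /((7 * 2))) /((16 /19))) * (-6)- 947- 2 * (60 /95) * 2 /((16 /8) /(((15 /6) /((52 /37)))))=-3296575 /3458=-953.32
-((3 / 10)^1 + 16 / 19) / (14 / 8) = -0.65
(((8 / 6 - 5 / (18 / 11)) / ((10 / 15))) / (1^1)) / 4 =-31 / 48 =-0.65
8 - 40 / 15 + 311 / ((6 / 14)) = 731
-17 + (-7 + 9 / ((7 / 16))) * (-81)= -7814 / 7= -1116.29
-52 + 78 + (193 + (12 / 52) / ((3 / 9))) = 2856 / 13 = 219.69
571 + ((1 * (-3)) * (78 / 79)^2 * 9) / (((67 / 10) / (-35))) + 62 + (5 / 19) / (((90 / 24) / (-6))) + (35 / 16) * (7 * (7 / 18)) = 1775635525979 / 2288100384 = 776.03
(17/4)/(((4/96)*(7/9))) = 918/7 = 131.14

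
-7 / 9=-0.78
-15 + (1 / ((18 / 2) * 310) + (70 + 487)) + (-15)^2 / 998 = 377446097 / 696105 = 542.23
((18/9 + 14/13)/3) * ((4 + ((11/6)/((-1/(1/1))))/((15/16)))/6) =368/1053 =0.35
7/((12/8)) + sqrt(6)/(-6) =4.26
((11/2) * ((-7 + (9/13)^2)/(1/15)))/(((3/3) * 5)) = -18183/169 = -107.59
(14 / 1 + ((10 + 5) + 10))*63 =2457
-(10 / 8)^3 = -125 / 64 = -1.95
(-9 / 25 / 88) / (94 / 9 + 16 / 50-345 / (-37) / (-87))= -86913 / 226417928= -0.00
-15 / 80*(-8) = 3 / 2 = 1.50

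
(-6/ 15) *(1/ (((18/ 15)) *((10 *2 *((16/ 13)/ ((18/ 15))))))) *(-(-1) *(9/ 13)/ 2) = -9/ 1600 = -0.01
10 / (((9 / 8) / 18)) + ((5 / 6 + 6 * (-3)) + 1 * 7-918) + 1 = -4603 / 6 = -767.17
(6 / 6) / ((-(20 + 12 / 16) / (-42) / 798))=134064 / 83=1615.23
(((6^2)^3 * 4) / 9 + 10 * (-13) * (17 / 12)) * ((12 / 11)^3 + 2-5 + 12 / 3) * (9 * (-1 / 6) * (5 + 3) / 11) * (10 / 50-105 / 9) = 590850.68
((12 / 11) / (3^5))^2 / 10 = 8 / 3969405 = 0.00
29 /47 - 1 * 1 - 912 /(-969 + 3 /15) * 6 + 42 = 2690196 /56917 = 47.27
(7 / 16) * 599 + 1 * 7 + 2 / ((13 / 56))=57757 / 208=277.68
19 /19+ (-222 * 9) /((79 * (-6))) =412 /79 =5.22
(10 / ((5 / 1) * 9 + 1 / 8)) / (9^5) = 80 / 21316689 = 0.00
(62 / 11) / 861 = 62 / 9471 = 0.01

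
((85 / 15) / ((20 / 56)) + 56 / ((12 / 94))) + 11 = 6983 / 15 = 465.53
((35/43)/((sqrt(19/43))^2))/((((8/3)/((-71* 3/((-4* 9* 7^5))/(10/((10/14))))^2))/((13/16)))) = 327665/923300858683392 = 0.00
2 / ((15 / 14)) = 28 / 15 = 1.87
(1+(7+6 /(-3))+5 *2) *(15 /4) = 60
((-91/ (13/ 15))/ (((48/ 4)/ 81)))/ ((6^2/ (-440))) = 17325/ 2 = 8662.50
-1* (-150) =150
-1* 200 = -200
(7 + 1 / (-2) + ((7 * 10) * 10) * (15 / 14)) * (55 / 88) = 7565 / 16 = 472.81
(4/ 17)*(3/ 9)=4/ 51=0.08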